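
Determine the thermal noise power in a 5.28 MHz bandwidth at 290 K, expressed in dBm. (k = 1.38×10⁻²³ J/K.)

−106.8 dBm

P_n = kTB = 1.38×10⁻²³ × 290 × 5.28×10⁶ = 2.11×10⁻¹⁴ W
In dBm: 10 log₁₀(2.11×10⁻¹⁴ / 10⁻³) = −106.8 dBm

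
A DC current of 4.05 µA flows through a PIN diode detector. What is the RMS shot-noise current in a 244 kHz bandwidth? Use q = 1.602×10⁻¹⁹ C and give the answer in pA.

563 pA

I_n = √(2qI·B)
2qI·B = 2 × 1.602×10⁻¹⁹ × 4.05×10⁻⁶ × 2.44×10⁵ = 3.17×10⁻¹⁹ A²
I_n = √(3.17×10⁻¹⁹) = 5.63×10⁻¹⁰ A = 563 pA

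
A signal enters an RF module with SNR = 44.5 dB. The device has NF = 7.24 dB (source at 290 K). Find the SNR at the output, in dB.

By definition F = SNR_in/SNR_out, so in dB: SNR_out = SNR_in − NF
SNR_out = 44.5 − 7.24 = 37.26 dB

37.26 dB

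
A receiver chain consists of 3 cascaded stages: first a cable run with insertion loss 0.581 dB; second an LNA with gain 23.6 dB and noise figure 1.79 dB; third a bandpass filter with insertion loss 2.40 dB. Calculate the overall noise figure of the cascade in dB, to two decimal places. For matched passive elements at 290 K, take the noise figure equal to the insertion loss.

2.38 dB

Convert to linear (a loss of L dB is a gain of −L dB): F_i = 10^(NF_i/10), G_i = 10^(G_i,dB/10)
  Stage 1: F_1 = 10^(0.581/10) = 1.143, G_1 = 10^(−0.581/10) = 0.8748
  Stage 2: F_2 = 10^(1.79/10) = 1.510, G_2 = 10^(23.6/10) = 229.1
  Stage 3: F_3 = 10^(2.40/10) = 1.738, G_3 = 10^(−2.40/10) = 0.5754
Friis cascade:
  F = 1.143 + (1.510 − 1)/0.8748 + (1.738 − 1)/200.4 = 1.730
NF = 10 log₁₀(1.730) = 2.38 dB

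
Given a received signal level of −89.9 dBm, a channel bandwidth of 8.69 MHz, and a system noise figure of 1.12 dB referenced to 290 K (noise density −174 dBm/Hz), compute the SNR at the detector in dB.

13.6 dB

Noise floor: N = −174 + 10 log₁₀(B) + NF
10 log₁₀(8.69×10⁶) = 69.39 dB
N = −174 + 69.39 + 1.12 = −103.49 dBm
SNR = P_sig − N = −89.9 − (−103.49) = 13.59 dB → 13.6 dB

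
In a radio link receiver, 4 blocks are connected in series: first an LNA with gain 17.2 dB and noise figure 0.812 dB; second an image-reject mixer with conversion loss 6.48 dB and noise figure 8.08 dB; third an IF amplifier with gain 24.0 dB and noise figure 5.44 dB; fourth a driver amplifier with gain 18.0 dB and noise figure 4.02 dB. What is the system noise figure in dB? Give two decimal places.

Convert to linear (a loss of L dB is a gain of −L dB): F_i = 10^(NF_i/10), G_i = 10^(G_i,dB/10)
  Stage 1: F_1 = 10^(0.812/10) = 1.206, G_1 = 10^(17.2/10) = 52.48
  Stage 2: F_2 = 10^(8.08/10) = 6.427, G_2 = 10^(−6.48/10) = 0.2249
  Stage 3: F_3 = 10^(5.44/10) = 3.499, G_3 = 10^(24.0/10) = 251.2
  Stage 4: F_4 = 10^(4.02/10) = 2.523, G_4 = 10^(18.0/10) = 63.10
Friis cascade:
  F = 1.206 + (6.427 − 1)/52.48 + (3.499 − 1)/11.80 + (2.523 − 1)/2965 = 1.521
NF = 10 log₁₀(1.521) = 1.82 dB

1.82 dB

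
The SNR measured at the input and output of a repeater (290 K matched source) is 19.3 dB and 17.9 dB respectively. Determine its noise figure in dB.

NF (dB) = SNR_in(dB) − SNR_out(dB) when the source is at T₀
NF = 19.3 − 17.9 = 1.4 dB

1.4 dB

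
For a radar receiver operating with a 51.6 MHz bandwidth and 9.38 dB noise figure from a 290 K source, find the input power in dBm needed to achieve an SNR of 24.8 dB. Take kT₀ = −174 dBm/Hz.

−62.7 dBm

Sensitivity = −174 + 10 log₁₀(B) + NF + SNR_min
= −174 + 77.13 + 9.38 + 24.8
= −62.69 dBm → −62.7 dBm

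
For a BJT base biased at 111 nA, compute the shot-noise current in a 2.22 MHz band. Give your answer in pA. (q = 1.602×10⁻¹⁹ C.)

281 pA

I_n = √(2qI·B)
2qI·B = 2 × 1.602×10⁻¹⁹ × 1.11×10⁻⁷ × 2.22×10⁶ = 7.90×10⁻²⁰ A²
I_n = √(7.90×10⁻²⁰) = 2.81×10⁻¹⁰ A = 281 pA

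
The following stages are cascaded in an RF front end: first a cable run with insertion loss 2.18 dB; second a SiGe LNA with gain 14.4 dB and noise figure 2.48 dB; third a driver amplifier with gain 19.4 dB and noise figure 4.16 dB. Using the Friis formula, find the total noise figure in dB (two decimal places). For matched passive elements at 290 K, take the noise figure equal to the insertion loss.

4.80 dB

Convert to linear (a loss of L dB is a gain of −L dB): F_i = 10^(NF_i/10), G_i = 10^(G_i,dB/10)
  Stage 1: F_1 = 10^(2.18/10) = 1.652, G_1 = 10^(−2.18/10) = 0.6053
  Stage 2: F_2 = 10^(2.48/10) = 1.770, G_2 = 10^(14.4/10) = 27.54
  Stage 3: F_3 = 10^(4.16/10) = 2.606, G_3 = 10^(19.4/10) = 87.10
Friis cascade:
  F = 1.652 + (1.770 − 1)/0.6053 + (2.606 − 1)/16.67 = 3.020
NF = 10 log₁₀(3.020) = 4.80 dB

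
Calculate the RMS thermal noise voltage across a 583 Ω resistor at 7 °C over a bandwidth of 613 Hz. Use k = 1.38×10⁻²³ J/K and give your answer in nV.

74.3 nV

T = 7 °C + 273.15 = 280.15 K
V_n = √(4kTRB)
4kTRB = 4 × 1.38×10⁻²³ × 280.15 × 5.83×10² × 6.13×10² = 5.53×10⁻¹⁵ V²
V_n = √(5.53×10⁻¹⁵) = 7.43×10⁻⁸ V = 74.3 nV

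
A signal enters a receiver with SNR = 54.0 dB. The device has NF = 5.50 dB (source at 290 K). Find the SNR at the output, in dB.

By definition F = SNR_in/SNR_out, so in dB: SNR_out = SNR_in − NF
SNR_out = 54.0 − 5.50 = 48.50 dB

48.50 dB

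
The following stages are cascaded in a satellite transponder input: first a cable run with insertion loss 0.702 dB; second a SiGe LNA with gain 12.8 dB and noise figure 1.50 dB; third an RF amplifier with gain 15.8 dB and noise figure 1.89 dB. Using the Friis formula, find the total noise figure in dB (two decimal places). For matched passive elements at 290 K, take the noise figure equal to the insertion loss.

2.29 dB

Convert to linear (a loss of L dB is a gain of −L dB): F_i = 10^(NF_i/10), G_i = 10^(G_i,dB/10)
  Stage 1: F_1 = 10^(0.702/10) = 1.175, G_1 = 10^(−0.702/10) = 0.8507
  Stage 2: F_2 = 10^(1.50/10) = 1.413, G_2 = 10^(12.8/10) = 19.05
  Stage 3: F_3 = 10^(1.89/10) = 1.545, G_3 = 10^(15.8/10) = 38.02
Friis cascade:
  F = 1.175 + (1.413 − 1)/0.8507 + (1.545 − 1)/16.21 = 1.694
NF = 10 log₁₀(1.694) = 2.29 dB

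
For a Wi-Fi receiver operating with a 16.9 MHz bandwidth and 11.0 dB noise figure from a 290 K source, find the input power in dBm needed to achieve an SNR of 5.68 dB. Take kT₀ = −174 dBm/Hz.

Sensitivity = −174 + 10 log₁₀(B) + NF + SNR_min
= −174 + 72.28 + 11.0 + 5.68
= −85.04 dBm → −85.0 dBm

−85.0 dBm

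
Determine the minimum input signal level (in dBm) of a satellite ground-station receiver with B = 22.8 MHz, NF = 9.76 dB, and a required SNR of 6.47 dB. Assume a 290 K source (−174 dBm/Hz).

−84.2 dBm

Sensitivity = −174 + 10 log₁₀(B) + NF + SNR_min
= −174 + 73.58 + 9.76 + 6.47
= −84.19 dBm → −84.2 dBm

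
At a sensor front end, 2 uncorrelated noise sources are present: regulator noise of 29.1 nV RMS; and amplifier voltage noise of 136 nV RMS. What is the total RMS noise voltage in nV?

Uncorrelated sources add in power (mean-square): V_tot = √(ΣV_i²)
V_tot = √[(2.91×10⁻⁸)² + (1.36×10⁻⁷)²] = 1.39×10⁻⁷ V = 139 nV

139 nV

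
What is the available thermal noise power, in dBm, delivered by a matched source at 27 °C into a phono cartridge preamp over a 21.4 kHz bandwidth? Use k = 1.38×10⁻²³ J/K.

−130.5 dBm

T = 27 °C + 273.15 = 300.15 K
P_n = kTB = 1.38×10⁻²³ × 300.15 × 2.14×10⁴ = 8.86×10⁻¹⁷ W
In dBm: 10 log₁₀(8.86×10⁻¹⁷ / 10⁻³) = −130.5 dBm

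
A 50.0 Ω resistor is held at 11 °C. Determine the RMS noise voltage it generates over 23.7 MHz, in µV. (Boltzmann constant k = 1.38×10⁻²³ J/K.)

4.31 µV

T = 11 °C + 273.15 = 284.15 K
V_n = √(4kTRB)
4kTRB = 4 × 1.38×10⁻²³ × 284.15 × 5.00×10¹ × 2.37×10⁷ = 1.86×10⁻¹¹ V²
V_n = √(1.86×10⁻¹¹) = 4.31×10⁻⁶ V = 4.31 µV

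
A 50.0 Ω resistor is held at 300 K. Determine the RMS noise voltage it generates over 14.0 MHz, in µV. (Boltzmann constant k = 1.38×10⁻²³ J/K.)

3.40 µV

V_n = √(4kTRB)
4kTRB = 4 × 1.38×10⁻²³ × 300 × 5.00×10¹ × 1.40×10⁷ = 1.16×10⁻¹¹ V²
V_n = √(1.16×10⁻¹¹) = 3.40×10⁻⁶ V = 3.40 µV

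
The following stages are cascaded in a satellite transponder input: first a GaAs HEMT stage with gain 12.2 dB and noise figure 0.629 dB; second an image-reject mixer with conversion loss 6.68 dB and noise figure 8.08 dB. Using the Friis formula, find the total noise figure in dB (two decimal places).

Convert to linear (a loss of L dB is a gain of −L dB): F_i = 10^(NF_i/10), G_i = 10^(G_i,dB/10)
  Stage 1: F_1 = 10^(0.629/10) = 1.156, G_1 = 10^(12.2/10) = 16.60
  Stage 2: F_2 = 10^(8.08/10) = 6.427, G_2 = 10^(−6.68/10) = 0.2148
Friis cascade:
  F = 1.156 + (6.427 − 1)/16.60 = 1.483
NF = 10 log₁₀(1.483) = 1.71 dB

1.71 dB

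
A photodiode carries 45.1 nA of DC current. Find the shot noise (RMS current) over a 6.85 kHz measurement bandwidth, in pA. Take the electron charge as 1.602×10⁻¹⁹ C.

I_n = √(2qI·B)
2qI·B = 2 × 1.602×10⁻¹⁹ × 4.51×10⁻⁸ × 6.85×10³ = 9.90×10⁻²³ A²
I_n = √(9.90×10⁻²³) = 9.95×10⁻¹² A = 9.95 pA

9.95 pA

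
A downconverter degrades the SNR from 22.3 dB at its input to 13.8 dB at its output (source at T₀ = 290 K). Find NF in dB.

NF (dB) = SNR_in(dB) − SNR_out(dB) when the source is at T₀
NF = 22.3 − 13.8 = 8.5 dB

8.5 dB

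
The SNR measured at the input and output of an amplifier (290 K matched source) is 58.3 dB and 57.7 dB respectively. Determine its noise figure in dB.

0.6 dB

NF (dB) = SNR_in(dB) − SNR_out(dB) when the source is at T₀
NF = 58.3 − 57.7 = 0.6 dB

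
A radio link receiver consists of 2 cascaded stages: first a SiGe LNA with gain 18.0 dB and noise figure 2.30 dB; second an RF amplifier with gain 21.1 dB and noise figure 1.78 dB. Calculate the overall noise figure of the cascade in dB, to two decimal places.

Convert to linear (a loss of L dB is a gain of −L dB): F_i = 10^(NF_i/10), G_i = 10^(G_i,dB/10)
  Stage 1: F_1 = 10^(2.30/10) = 1.698, G_1 = 10^(18.0/10) = 63.10
  Stage 2: F_2 = 10^(1.78/10) = 1.507, G_2 = 10^(21.1/10) = 128.8
Friis cascade:
  F = 1.698 + (1.507 − 1)/63.10 = 1.706
NF = 10 log₁₀(1.706) = 2.32 dB

2.32 dB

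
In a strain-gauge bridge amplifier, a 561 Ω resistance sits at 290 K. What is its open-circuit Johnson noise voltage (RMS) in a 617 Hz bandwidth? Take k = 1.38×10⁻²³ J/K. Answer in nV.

V_n = √(4kTRB)
4kTRB = 4 × 1.38×10⁻²³ × 290 × 5.61×10² × 6.17×10² = 5.54×10⁻¹⁵ V²
V_n = √(5.54×10⁻¹⁵) = 7.44×10⁻⁸ V = 74.4 nV

74.4 nV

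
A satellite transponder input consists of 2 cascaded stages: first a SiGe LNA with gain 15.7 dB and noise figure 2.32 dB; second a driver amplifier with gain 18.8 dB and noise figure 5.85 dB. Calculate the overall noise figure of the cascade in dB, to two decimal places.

2.51 dB

Convert to linear (a loss of L dB is a gain of −L dB): F_i = 10^(NF_i/10), G_i = 10^(G_i,dB/10)
  Stage 1: F_1 = 10^(2.32/10) = 1.706, G_1 = 10^(15.7/10) = 37.15
  Stage 2: F_2 = 10^(5.85/10) = 3.846, G_2 = 10^(18.8/10) = 75.86
Friis cascade:
  F = 1.706 + (3.846 − 1)/37.15 = 1.783
NF = 10 log₁₀(1.783) = 2.51 dB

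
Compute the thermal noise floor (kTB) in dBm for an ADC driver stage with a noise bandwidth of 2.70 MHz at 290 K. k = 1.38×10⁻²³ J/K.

P_n = kTB = 1.38×10⁻²³ × 290 × 2.70×10⁶ = 1.08×10⁻¹⁴ W
In dBm: 10 log₁₀(1.08×10⁻¹⁴ / 10⁻³) = −109.7 dBm

−109.7 dBm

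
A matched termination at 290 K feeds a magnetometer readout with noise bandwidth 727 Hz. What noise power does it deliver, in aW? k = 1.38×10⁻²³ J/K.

2.91 aW

P_n = kTB = 1.38×10⁻²³ × 290 × 7.27×10² = 2.91×10⁻¹⁸ W = 2.91 aW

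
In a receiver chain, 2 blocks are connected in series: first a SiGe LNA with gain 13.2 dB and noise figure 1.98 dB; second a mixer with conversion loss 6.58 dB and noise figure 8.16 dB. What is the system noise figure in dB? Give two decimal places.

2.66 dB

Convert to linear (a loss of L dB is a gain of −L dB): F_i = 10^(NF_i/10), G_i = 10^(G_i,dB/10)
  Stage 1: F_1 = 10^(1.98/10) = 1.578, G_1 = 10^(13.2/10) = 20.89
  Stage 2: F_2 = 10^(8.16/10) = 6.546, G_2 = 10^(−6.58/10) = 0.2198
Friis cascade:
  F = 1.578 + (6.546 − 1)/20.89 = 1.843
NF = 10 log₁₀(1.843) = 2.66 dB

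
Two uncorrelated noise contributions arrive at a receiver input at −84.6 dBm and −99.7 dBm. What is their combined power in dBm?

Convert to linear, add, convert back:
P₁ = 3.47×10⁻¹² W, P₂ = 1.07×10⁻¹³ W
P_tot = 3.57×10⁻¹² W → 10 log₁₀(P_tot / 10⁻³) = −84.5 dBm

−84.5 dBm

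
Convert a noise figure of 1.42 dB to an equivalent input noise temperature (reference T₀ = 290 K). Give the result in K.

F = 10^(1.42/10) = 1.38676
T_e = (F − 1)·T₀ = (1.38676 − 1) × 290 = 112 K

112 K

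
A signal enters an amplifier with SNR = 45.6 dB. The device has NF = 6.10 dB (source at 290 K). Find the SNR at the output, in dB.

By definition F = SNR_in/SNR_out, so in dB: SNR_out = SNR_in − NF
SNR_out = 45.6 − 6.10 = 39.50 dB

39.50 dB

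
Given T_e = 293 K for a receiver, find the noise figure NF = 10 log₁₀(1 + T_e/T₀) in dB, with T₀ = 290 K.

F = 1 + T_e/T₀ = 1 + 293/290 = 2.01034
NF = 10 log₁₀(2.01034) = 3.03 dB

3.03 dB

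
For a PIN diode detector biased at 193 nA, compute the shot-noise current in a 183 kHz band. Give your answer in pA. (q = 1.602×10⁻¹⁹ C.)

I_n = √(2qI·B)
2qI·B = 2 × 1.602×10⁻¹⁹ × 1.93×10⁻⁷ × 1.83×10⁵ = 1.13×10⁻²⁰ A²
I_n = √(1.13×10⁻²⁰) = 1.06×10⁻¹⁰ A = 106 pA

106 pA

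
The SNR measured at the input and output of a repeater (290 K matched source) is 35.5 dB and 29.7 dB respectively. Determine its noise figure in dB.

NF (dB) = SNR_in(dB) − SNR_out(dB) when the source is at T₀
NF = 35.5 − 29.7 = 5.8 dB

5.8 dB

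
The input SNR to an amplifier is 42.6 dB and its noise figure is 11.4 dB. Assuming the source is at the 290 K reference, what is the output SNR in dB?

31.2 dB

By definition F = SNR_in/SNR_out, so in dB: SNR_out = SNR_in − NF
SNR_out = 42.6 − 11.4 = 31.2 dB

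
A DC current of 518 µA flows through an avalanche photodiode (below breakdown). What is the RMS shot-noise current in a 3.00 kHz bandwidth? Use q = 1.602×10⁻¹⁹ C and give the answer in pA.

706 pA

I_n = √(2qI·B)
2qI·B = 2 × 1.602×10⁻¹⁹ × 5.18×10⁻⁴ × 3.00×10³ = 4.98×10⁻¹⁹ A²
I_n = √(4.98×10⁻¹⁹) = 7.06×10⁻¹⁰ A = 706 pA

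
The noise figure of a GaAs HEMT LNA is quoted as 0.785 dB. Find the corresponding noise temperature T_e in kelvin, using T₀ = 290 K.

57.5 K

F = 10^(0.785/10) = 1.19812
T_e = (F − 1)·T₀ = (1.19812 − 1) × 290 = 57.5 K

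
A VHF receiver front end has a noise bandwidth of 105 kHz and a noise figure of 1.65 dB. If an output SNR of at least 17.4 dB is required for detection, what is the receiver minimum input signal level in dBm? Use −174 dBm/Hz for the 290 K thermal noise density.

−104.7 dBm

Sensitivity = −174 + 10 log₁₀(B) + NF + SNR_min
= −174 + 50.21 + 1.65 + 17.4
= −104.74 dBm → −104.7 dBm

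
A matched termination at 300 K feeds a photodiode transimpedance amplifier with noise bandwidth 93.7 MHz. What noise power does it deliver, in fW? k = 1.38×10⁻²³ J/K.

388 fW

P_n = kTB = 1.38×10⁻²³ × 300 × 9.37×10⁷ = 3.88×10⁻¹³ W = 388 fW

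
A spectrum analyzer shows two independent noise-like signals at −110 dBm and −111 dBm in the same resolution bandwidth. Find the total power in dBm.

−107.5 dBm

Convert to linear, add, convert back:
P₁ = 1.00×10⁻¹⁴ W, P₂ = 7.94×10⁻¹⁵ W
P_tot = 1.79×10⁻¹⁴ W → 10 log₁₀(P_tot / 10⁻³) = −107.5 dBm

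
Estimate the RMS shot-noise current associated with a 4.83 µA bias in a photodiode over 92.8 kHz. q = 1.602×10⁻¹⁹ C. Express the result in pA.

379 pA

I_n = √(2qI·B)
2qI·B = 2 × 1.602×10⁻¹⁹ × 4.83×10⁻⁶ × 9.28×10⁴ = 1.44×10⁻¹⁹ A²
I_n = √(1.44×10⁻¹⁹) = 3.79×10⁻¹⁰ A = 379 pA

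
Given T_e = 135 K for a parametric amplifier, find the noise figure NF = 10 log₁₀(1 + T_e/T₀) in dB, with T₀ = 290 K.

F = 1 + T_e/T₀ = 1 + 135/290 = 1.46552
NF = 10 log₁₀(1.46552) = 1.66 dB

1.66 dB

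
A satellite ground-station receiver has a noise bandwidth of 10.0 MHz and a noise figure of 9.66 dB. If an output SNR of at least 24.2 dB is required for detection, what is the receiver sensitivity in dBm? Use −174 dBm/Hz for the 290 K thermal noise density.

Sensitivity = −174 + 10 log₁₀(B) + NF + SNR_min
= −174 + 70 + 9.66 + 24.2
= −70.14 dBm → −70.1 dBm

−70.1 dBm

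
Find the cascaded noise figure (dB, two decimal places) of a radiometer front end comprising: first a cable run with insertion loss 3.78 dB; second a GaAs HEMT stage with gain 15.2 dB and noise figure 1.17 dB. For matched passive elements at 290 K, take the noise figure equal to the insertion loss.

4.95 dB

Convert to linear (a loss of L dB is a gain of −L dB): F_i = 10^(NF_i/10), G_i = 10^(G_i,dB/10)
  Stage 1: F_1 = 10^(3.78/10) = 2.388, G_1 = 10^(−3.78/10) = 0.4188
  Stage 2: F_2 = 10^(1.17/10) = 1.309, G_2 = 10^(15.2/10) = 33.11
Friis cascade:
  F = 2.388 + (1.309 − 1)/0.4188 = 3.126
NF = 10 log₁₀(3.126) = 4.95 dB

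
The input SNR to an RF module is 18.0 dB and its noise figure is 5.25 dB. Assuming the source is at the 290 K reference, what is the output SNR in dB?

12.75 dB

By definition F = SNR_in/SNR_out, so in dB: SNR_out = SNR_in − NF
SNR_out = 18.0 − 5.25 = 12.75 dB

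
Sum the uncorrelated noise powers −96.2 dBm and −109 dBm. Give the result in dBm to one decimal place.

Convert to linear, add, convert back:
P₁ = 2.40×10⁻¹³ W, P₂ = 1.26×10⁻¹⁴ W
P_tot = 2.52×10⁻¹³ W → 10 log₁₀(P_tot / 10⁻³) = −96.0 dBm

−96.0 dBm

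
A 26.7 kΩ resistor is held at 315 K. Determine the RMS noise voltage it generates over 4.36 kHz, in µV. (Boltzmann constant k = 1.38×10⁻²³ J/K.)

V_n = √(4kTRB)
4kTRB = 4 × 1.38×10⁻²³ × 315 × 2.67×10⁴ × 4.36×10³ = 2.02×10⁻¹² V²
V_n = √(2.02×10⁻¹²) = 1.42×10⁻⁶ V = 1.42 µV

1.42 µV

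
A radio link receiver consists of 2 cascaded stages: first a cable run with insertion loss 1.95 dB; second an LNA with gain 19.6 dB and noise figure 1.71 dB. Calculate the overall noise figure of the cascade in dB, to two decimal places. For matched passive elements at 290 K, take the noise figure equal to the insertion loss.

Convert to linear (a loss of L dB is a gain of −L dB): F_i = 10^(NF_i/10), G_i = 10^(G_i,dB/10)
  Stage 1: F_1 = 10^(1.95/10) = 1.567, G_1 = 10^(−1.95/10) = 0.6383
  Stage 2: F_2 = 10^(1.71/10) = 1.483, G_2 = 10^(19.6/10) = 91.20
Friis cascade:
  F = 1.567 + (1.483 − 1)/0.6383 = 2.323
NF = 10 log₁₀(2.323) = 3.66 dB

3.66 dB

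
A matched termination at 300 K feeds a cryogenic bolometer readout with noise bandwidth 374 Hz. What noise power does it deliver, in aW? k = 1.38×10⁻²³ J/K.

P_n = kTB = 1.38×10⁻²³ × 300 × 3.74×10² = 1.55×10⁻¹⁸ W = 1.55 aW

1.55 aW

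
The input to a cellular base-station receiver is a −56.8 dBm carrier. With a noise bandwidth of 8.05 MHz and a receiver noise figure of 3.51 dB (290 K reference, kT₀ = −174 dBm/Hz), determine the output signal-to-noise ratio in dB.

44.6 dB

Noise floor: N = −174 + 10 log₁₀(B) + NF
10 log₁₀(8.05×10⁶) = 69.06 dB
N = −174 + 69.06 + 3.51 = −101.43 dBm
SNR = P_sig − N = −56.8 − (−101.43) = 44.63 dB → 44.6 dB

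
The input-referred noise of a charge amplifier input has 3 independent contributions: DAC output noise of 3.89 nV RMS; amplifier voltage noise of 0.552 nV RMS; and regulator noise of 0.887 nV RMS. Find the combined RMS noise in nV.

4.03 nV

Uncorrelated sources add in power (mean-square): V_tot = √(ΣV_i²)
V_tot = √[(3.89×10⁻⁹)² + (5.52×10⁻¹⁰)² + (8.87×10⁻¹⁰)²] = 4.03×10⁻⁹ V = 4.03 nV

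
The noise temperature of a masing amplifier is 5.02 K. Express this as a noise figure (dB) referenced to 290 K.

0.075 dB

F = 1 + T_e/T₀ = 1 + 5.02/290 = 1.01731
NF = 10 log₁₀(1.01731) = 0.075 dB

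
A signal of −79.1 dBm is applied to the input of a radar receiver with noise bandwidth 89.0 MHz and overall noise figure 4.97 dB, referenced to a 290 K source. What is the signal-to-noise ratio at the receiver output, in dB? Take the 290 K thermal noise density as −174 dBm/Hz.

10.4 dB

Noise floor: N = −174 + 10 log₁₀(B) + NF
10 log₁₀(8.90×10⁷) = 79.49 dB
N = −174 + 79.49 + 4.97 = −89.54 dBm
SNR = P_sig − N = −79.1 − (−89.54) = 10.44 dB → 10.4 dB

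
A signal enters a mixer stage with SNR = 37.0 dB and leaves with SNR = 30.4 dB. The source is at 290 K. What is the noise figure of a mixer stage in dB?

NF (dB) = SNR_in(dB) − SNR_out(dB) when the source is at T₀
NF = 37.0 − 30.4 = 6.6 dB

6.6 dB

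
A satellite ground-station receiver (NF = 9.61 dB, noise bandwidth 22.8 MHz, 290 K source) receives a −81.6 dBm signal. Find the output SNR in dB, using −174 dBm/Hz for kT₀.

Noise floor: N = −174 + 10 log₁₀(B) + NF
10 log₁₀(2.28×10⁷) = 73.58 dB
N = −174 + 73.58 + 9.61 = −90.81 dBm
SNR = P_sig − N = −81.6 − (−90.81) = 9.21 dB → 9.2 dB

9.2 dB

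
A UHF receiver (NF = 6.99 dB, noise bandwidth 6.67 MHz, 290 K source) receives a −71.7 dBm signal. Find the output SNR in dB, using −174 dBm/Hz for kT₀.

Noise floor: N = −174 + 10 log₁₀(B) + NF
10 log₁₀(6.67×10⁶) = 68.24 dB
N = −174 + 68.24 + 6.99 = −98.77 dBm
SNR = P_sig − N = −71.7 − (−98.77) = 27.07 dB → 27.1 dB

27.1 dB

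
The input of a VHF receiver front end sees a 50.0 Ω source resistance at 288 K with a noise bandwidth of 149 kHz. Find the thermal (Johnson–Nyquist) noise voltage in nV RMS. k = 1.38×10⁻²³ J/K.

344 nV

V_n = √(4kTRB)
4kTRB = 4 × 1.38×10⁻²³ × 288 × 5.00×10¹ × 1.49×10⁵ = 1.18×10⁻¹³ V²
V_n = √(1.18×10⁻¹³) = 3.44×10⁻⁷ V = 344 nV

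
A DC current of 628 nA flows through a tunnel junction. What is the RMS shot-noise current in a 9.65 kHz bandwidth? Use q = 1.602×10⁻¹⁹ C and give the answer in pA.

44.1 pA

I_n = √(2qI·B)
2qI·B = 2 × 1.602×10⁻¹⁹ × 6.28×10⁻⁷ × 9.65×10³ = 1.94×10⁻²¹ A²
I_n = √(1.94×10⁻²¹) = 4.41×10⁻¹¹ A = 44.1 pA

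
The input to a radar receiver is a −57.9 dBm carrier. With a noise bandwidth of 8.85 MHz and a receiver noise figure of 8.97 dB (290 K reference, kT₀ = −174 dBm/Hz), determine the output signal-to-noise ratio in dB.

37.7 dB

Noise floor: N = −174 + 10 log₁₀(B) + NF
10 log₁₀(8.85×10⁶) = 69.47 dB
N = −174 + 69.47 + 8.97 = −95.56 dBm
SNR = P_sig − N = −57.9 − (−95.56) = 37.66 dB → 37.7 dB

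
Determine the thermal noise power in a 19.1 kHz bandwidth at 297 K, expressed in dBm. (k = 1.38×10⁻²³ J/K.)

P_n = kTB = 1.38×10⁻²³ × 297 × 1.91×10⁴ = 7.83×10⁻¹⁷ W
In dBm: 10 log₁₀(7.83×10⁻¹⁷ / 10⁻³) = −131.1 dBm

−131.1 dBm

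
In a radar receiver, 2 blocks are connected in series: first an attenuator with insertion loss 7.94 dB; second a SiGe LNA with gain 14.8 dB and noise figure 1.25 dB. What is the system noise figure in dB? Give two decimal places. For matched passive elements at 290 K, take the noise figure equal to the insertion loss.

Convert to linear (a loss of L dB is a gain of −L dB): F_i = 10^(NF_i/10), G_i = 10^(G_i,dB/10)
  Stage 1: F_1 = 10^(7.94/10) = 6.223, G_1 = 10^(−7.94/10) = 0.1607
  Stage 2: F_2 = 10^(1.25/10) = 1.334, G_2 = 10^(14.8/10) = 30.20
Friis cascade:
  F = 6.223 + (1.334 − 1)/0.1607 = 8.299
NF = 10 log₁₀(8.299) = 9.19 dB

9.19 dB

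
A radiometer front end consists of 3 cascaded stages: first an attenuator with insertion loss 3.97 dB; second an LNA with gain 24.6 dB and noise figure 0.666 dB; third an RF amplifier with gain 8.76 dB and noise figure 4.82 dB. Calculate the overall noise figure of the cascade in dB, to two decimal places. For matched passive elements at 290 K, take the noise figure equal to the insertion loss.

4.66 dB

Convert to linear (a loss of L dB is a gain of −L dB): F_i = 10^(NF_i/10), G_i = 10^(G_i,dB/10)
  Stage 1: F_1 = 10^(3.97/10) = 2.495, G_1 = 10^(−3.97/10) = 0.4009
  Stage 2: F_2 = 10^(0.666/10) = 1.166, G_2 = 10^(24.6/10) = 288.4
  Stage 3: F_3 = 10^(4.82/10) = 3.034, G_3 = 10^(8.76/10) = 7.516
Friis cascade:
  F = 2.495 + (1.166 − 1)/0.4009 + (3.034 − 1)/115.6 = 2.926
NF = 10 log₁₀(2.926) = 4.66 dB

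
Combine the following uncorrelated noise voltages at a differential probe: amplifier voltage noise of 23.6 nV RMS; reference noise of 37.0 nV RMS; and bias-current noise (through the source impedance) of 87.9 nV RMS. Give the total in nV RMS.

98.2 nV

Uncorrelated sources add in power (mean-square): V_tot = √(ΣV_i²)
V_tot = √[(2.36×10⁻⁸)² + (3.70×10⁻⁸)² + (8.79×10⁻⁸)²] = 9.82×10⁻⁸ V = 98.2 nV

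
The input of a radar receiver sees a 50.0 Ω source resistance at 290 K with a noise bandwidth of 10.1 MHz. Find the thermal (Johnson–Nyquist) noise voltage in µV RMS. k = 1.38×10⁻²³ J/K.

2.84 µV

V_n = √(4kTRB)
4kTRB = 4 × 1.38×10⁻²³ × 290 × 5.00×10¹ × 1.01×10⁷ = 8.08×10⁻¹² V²
V_n = √(8.08×10⁻¹²) = 2.84×10⁻⁶ V = 2.84 µV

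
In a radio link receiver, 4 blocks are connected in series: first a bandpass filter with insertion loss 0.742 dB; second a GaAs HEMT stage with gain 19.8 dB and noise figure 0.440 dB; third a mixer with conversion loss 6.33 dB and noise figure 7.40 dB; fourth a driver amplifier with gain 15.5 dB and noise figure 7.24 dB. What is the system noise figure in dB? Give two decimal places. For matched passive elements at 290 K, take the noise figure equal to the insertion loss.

Convert to linear (a loss of L dB is a gain of −L dB): F_i = 10^(NF_i/10), G_i = 10^(G_i,dB/10)
  Stage 1: F_1 = 10^(0.742/10) = 1.186, G_1 = 10^(−0.742/10) = 0.8429
  Stage 2: F_2 = 10^(0.440/10) = 1.107, G_2 = 10^(19.8/10) = 95.50
  Stage 3: F_3 = 10^(7.40/10) = 5.495, G_3 = 10^(−6.33/10) = 0.2328
  Stage 4: F_4 = 10^(7.24/10) = 5.297, G_4 = 10^(15.5/10) = 35.48
Friis cascade:
  F = 1.186 + (1.107 − 1)/0.8429 + (5.495 − 1)/80.50 + (5.297 − 1)/18.74 = 1.598
NF = 10 log₁₀(1.598) = 2.04 dB

2.04 dB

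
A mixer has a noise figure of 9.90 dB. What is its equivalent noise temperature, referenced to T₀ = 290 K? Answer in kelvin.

2544 K

F = 10^(9.90/10) = 9.77237
T_e = (F − 1)·T₀ = (9.77237 − 1) × 290 = 2544 K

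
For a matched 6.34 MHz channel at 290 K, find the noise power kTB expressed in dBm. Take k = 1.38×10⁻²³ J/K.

−106.0 dBm

P_n = kTB = 1.38×10⁻²³ × 290 × 6.34×10⁶ = 2.54×10⁻¹⁴ W
In dBm: 10 log₁₀(2.54×10⁻¹⁴ / 10⁻³) = −106.0 dBm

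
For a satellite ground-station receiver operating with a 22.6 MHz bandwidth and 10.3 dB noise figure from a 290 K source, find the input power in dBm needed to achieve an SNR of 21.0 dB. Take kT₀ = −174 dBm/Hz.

−69.2 dBm

Sensitivity = −174 + 10 log₁₀(B) + NF + SNR_min
= −174 + 73.54 + 10.3 + 21.0
= −69.16 dBm → −69.2 dBm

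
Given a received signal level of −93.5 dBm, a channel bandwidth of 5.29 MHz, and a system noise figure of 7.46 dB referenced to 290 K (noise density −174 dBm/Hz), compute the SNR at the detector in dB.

5.8 dB

Noise floor: N = −174 + 10 log₁₀(B) + NF
10 log₁₀(5.29×10⁶) = 67.23 dB
N = −174 + 67.23 + 7.46 = −99.31 dBm
SNR = P_sig − N = −93.5 − (−99.31) = 5.81 dB → 5.8 dB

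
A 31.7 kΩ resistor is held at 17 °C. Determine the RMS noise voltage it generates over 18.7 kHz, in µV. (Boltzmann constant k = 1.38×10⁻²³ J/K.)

T = 17 °C + 273.15 = 290.15 K
V_n = √(4kTRB)
4kTRB = 4 × 1.38×10⁻²³ × 290.15 × 3.17×10⁴ × 1.87×10⁴ = 9.49×10⁻¹² V²
V_n = √(9.49×10⁻¹²) = 3.08×10⁻⁶ V = 3.08 µV

3.08 µV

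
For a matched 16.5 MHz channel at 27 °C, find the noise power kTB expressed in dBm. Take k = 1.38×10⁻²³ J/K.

−101.7 dBm

T = 27 °C + 273.15 = 300.15 K
P_n = kTB = 1.38×10⁻²³ × 300.15 × 1.65×10⁷ = 6.83×10⁻¹⁴ W
In dBm: 10 log₁₀(6.83×10⁻¹⁴ / 10⁻³) = −101.7 dBm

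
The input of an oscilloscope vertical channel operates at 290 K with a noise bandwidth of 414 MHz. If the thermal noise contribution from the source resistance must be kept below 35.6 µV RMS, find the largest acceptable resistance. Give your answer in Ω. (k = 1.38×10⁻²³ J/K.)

191 Ω

Johnson–Nyquist: V_n = √(4kTRB) ⇒ R = V_n² / (4kTB)
4kTB = 4 × 1.38×10⁻²³ × 290 × 4.14×10⁸ = 6.63×10⁻¹²
R = (3.56×10⁻⁵)² / 6.63×10⁻¹² = 1.91×10² Ω = 191 Ω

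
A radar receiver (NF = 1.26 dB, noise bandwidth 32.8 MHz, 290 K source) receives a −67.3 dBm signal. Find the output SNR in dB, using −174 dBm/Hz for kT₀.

Noise floor: N = −174 + 10 log₁₀(B) + NF
10 log₁₀(3.28×10⁷) = 75.16 dB
N = −174 + 75.16 + 1.26 = −97.58 dBm
SNR = P_sig − N = −67.3 − (−97.58) = 30.28 dB → 30.3 dB

30.3 dB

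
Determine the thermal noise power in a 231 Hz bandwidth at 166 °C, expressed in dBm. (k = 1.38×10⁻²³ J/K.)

T = 166 °C + 273.15 = 439.15 K
P_n = kTB = 1.38×10⁻²³ × 439.15 × 2.31×10² = 1.40×10⁻¹⁸ W
In dBm: 10 log₁₀(1.40×10⁻¹⁸ / 10⁻³) = −148.5 dBm

−148.5 dBm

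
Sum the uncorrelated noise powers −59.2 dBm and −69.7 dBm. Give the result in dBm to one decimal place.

−58.8 dBm

Convert to linear, add, convert back:
P₁ = 1.20×10⁻⁹ W, P₂ = 1.07×10⁻¹⁰ W
P_tot = 1.31×10⁻⁹ W → 10 log₁₀(P_tot / 10⁻³) = −58.8 dBm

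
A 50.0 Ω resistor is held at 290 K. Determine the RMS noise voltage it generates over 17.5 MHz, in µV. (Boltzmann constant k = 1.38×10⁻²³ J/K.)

3.74 µV

V_n = √(4kTRB)
4kTRB = 4 × 1.38×10⁻²³ × 290 × 5.00×10¹ × 1.75×10⁷ = 1.40×10⁻¹¹ V²
V_n = √(1.40×10⁻¹¹) = 3.74×10⁻⁶ V = 3.74 µV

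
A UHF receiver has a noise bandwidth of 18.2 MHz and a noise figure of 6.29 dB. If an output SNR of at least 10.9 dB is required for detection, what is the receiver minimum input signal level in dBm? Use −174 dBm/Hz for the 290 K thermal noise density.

−84.2 dBm

Sensitivity = −174 + 10 log₁₀(B) + NF + SNR_min
= −174 + 72.6 + 6.29 + 10.9
= −84.21 dBm → −84.2 dBm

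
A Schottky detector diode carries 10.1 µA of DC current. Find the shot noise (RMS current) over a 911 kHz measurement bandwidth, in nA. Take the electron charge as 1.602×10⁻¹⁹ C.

1.72 nA

I_n = √(2qI·B)
2qI·B = 2 × 1.602×10⁻¹⁹ × 1.01×10⁻⁵ × 9.11×10⁵ = 2.95×10⁻¹⁸ A²
I_n = √(2.95×10⁻¹⁸) = 1.72×10⁻⁹ A = 1.72 nA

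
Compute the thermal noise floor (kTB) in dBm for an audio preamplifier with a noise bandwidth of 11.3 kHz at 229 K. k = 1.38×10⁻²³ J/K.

P_n = kTB = 1.38×10⁻²³ × 229 × 1.13×10⁴ = 3.57×10⁻¹⁷ W
In dBm: 10 log₁₀(3.57×10⁻¹⁷ / 10⁻³) = −134.5 dBm

−134.5 dBm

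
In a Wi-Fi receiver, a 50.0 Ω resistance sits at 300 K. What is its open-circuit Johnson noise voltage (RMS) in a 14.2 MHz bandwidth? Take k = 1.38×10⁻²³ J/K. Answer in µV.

V_n = √(4kTRB)
4kTRB = 4 × 1.38×10⁻²³ × 300 × 5.00×10¹ × 1.42×10⁷ = 1.18×10⁻¹¹ V²
V_n = √(1.18×10⁻¹¹) = 3.43×10⁻⁶ V = 3.43 µV

3.43 µV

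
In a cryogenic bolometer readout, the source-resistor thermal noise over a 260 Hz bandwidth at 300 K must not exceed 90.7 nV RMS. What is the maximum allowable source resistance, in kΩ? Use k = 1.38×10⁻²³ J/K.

1.91 kΩ

Johnson–Nyquist: V_n = √(4kTRB) ⇒ R = V_n² / (4kTB)
4kTB = 4 × 1.38×10⁻²³ × 300 × 2.60×10² = 4.31×10⁻¹⁸
R = (9.07×10⁻⁸)² / 4.31×10⁻¹⁸ = 1.91×10³ Ω = 1.91 kΩ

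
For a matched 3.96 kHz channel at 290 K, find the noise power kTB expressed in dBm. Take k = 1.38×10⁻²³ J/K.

−138.0 dBm

P_n = kTB = 1.38×10⁻²³ × 290 × 3.96×10³ = 1.58×10⁻¹⁷ W
In dBm: 10 log₁₀(1.58×10⁻¹⁷ / 10⁻³) = −138.0 dBm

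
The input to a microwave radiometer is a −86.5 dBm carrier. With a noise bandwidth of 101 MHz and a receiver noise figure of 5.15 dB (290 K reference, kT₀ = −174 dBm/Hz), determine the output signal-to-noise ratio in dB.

2.3 dB

Noise floor: N = −174 + 10 log₁₀(B) + NF
10 log₁₀(1.01×10⁸) = 80.04 dB
N = −174 + 80.04 + 5.15 = −88.81 dBm
SNR = P_sig − N = −86.5 − (−88.81) = 2.31 dB → 2.3 dB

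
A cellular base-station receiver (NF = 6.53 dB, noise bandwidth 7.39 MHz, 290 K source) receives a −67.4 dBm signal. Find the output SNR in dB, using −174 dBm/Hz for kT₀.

Noise floor: N = −174 + 10 log₁₀(B) + NF
10 log₁₀(7.39×10⁶) = 68.69 dB
N = −174 + 68.69 + 6.53 = −98.78 dBm
SNR = P_sig − N = −67.4 − (−98.78) = 31.38 dB → 31.4 dB

31.4 dB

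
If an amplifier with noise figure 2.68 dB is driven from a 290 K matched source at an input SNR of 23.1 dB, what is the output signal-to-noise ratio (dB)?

20.42 dB

By definition F = SNR_in/SNR_out, so in dB: SNR_out = SNR_in − NF
SNR_out = 23.1 − 2.68 = 20.42 dB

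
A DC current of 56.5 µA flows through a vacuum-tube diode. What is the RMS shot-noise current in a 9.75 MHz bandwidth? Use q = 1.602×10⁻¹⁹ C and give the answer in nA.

13.3 nA

I_n = √(2qI·B)
2qI·B = 2 × 1.602×10⁻¹⁹ × 5.65×10⁻⁵ × 9.75×10⁶ = 1.77×10⁻¹⁶ A²
I_n = √(1.77×10⁻¹⁶) = 1.33×10⁻⁸ A = 13.3 nA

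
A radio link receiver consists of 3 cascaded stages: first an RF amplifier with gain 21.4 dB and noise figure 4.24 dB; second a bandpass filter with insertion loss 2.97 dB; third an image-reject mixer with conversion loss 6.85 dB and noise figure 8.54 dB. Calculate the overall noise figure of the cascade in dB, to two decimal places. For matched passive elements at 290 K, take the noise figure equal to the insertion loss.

Convert to linear (a loss of L dB is a gain of −L dB): F_i = 10^(NF_i/10), G_i = 10^(G_i,dB/10)
  Stage 1: F_1 = 10^(4.24/10) = 2.655, G_1 = 10^(21.4/10) = 138.0
  Stage 2: F_2 = 10^(2.97/10) = 1.982, G_2 = 10^(−2.97/10) = 0.5047
  Stage 3: F_3 = 10^(8.54/10) = 7.145, G_3 = 10^(−6.85/10) = 0.2065
Friis cascade:
  F = 2.655 + (1.982 − 1)/138.0 + (7.145 − 1)/69.66 = 2.750
NF = 10 log₁₀(2.750) = 4.39 dB

4.39 dB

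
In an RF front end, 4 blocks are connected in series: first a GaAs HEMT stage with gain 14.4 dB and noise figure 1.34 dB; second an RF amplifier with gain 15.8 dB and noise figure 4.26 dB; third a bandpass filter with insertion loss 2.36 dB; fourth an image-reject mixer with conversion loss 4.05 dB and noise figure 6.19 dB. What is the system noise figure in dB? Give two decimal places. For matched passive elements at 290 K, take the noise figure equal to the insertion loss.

Convert to linear (a loss of L dB is a gain of −L dB): F_i = 10^(NF_i/10), G_i = 10^(G_i,dB/10)
  Stage 1: F_1 = 10^(1.34/10) = 1.361, G_1 = 10^(14.4/10) = 27.54
  Stage 2: F_2 = 10^(4.26/10) = 2.667, G_2 = 10^(15.8/10) = 38.02
  Stage 3: F_3 = 10^(2.36/10) = 1.722, G_3 = 10^(−2.36/10) = 0.5808
  Stage 4: F_4 = 10^(6.19/10) = 4.159, G_4 = 10^(−4.05/10) = 0.3936
Friis cascade:
  F = 1.361 + (2.667 − 1)/27.54 + (1.722 − 1)/1047 + (4.159 − 1)/608.1 = 1.428
NF = 10 log₁₀(1.428) = 1.55 dB

1.55 dB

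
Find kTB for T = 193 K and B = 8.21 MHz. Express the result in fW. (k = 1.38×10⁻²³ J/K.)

21.9 fW

P_n = kTB = 1.38×10⁻²³ × 193 × 8.21×10⁶ = 2.19×10⁻¹⁴ W = 21.9 fW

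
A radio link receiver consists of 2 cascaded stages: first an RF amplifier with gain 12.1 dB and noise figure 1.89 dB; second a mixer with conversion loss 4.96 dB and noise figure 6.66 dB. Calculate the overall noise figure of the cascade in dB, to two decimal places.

2.48 dB

Convert to linear (a loss of L dB is a gain of −L dB): F_i = 10^(NF_i/10), G_i = 10^(G_i,dB/10)
  Stage 1: F_1 = 10^(1.89/10) = 1.545, G_1 = 10^(12.1/10) = 16.22
  Stage 2: F_2 = 10^(6.66/10) = 4.634, G_2 = 10^(−4.96/10) = 0.3192
Friis cascade:
  F = 1.545 + (4.634 − 1)/16.22 = 1.769
NF = 10 log₁₀(1.769) = 2.48 dB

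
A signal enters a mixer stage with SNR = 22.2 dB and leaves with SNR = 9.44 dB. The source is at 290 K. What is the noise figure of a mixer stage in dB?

NF (dB) = SNR_in(dB) − SNR_out(dB) when the source is at T₀
NF = 22.2 − 9.44 = 12.76 dB

12.76 dB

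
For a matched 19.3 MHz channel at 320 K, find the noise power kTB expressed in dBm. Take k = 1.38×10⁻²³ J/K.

−100.7 dBm

P_n = kTB = 1.38×10⁻²³ × 320 × 1.93×10⁷ = 8.52×10⁻¹⁴ W
In dBm: 10 log₁₀(8.52×10⁻¹⁴ / 10⁻³) = −100.7 dBm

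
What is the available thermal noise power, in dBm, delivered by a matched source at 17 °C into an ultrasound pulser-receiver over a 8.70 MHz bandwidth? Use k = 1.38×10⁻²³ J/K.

−104.6 dBm

T = 17 °C + 273.15 = 290.15 K
P_n = kTB = 1.38×10⁻²³ × 290.15 × 8.70×10⁶ = 3.48×10⁻¹⁴ W
In dBm: 10 log₁₀(3.48×10⁻¹⁴ / 10⁻³) = −104.6 dBm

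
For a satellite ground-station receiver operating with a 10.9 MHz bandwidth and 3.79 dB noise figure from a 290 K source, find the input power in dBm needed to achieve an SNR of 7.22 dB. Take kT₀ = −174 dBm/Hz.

Sensitivity = −174 + 10 log₁₀(B) + NF + SNR_min
= −174 + 70.37 + 3.79 + 7.22
= −92.62 dBm → −92.6 dBm

−92.6 dBm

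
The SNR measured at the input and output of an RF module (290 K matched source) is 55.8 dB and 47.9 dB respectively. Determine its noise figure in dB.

7.9 dB

NF (dB) = SNR_in(dB) − SNR_out(dB) when the source is at T₀
NF = 55.8 − 47.9 = 7.9 dB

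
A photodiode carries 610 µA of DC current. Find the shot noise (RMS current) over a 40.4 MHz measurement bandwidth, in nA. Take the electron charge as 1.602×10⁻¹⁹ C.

I_n = √(2qI·B)
2qI·B = 2 × 1.602×10⁻¹⁹ × 6.10×10⁻⁴ × 4.04×10⁷ = 7.90×10⁻¹⁵ A²
I_n = √(7.90×10⁻¹⁵) = 8.89×10⁻⁸ A = 88.9 nA

88.9 nA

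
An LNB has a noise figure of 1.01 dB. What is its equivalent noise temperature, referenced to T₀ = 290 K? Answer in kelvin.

75.9 K

F = 10^(1.01/10) = 1.26183
T_e = (F − 1)·T₀ = (1.26183 − 1) × 290 = 75.9 K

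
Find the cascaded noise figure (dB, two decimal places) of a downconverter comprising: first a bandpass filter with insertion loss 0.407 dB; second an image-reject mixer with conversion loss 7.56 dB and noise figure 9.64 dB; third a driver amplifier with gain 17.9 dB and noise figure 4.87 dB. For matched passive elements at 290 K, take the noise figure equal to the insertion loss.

Convert to linear (a loss of L dB is a gain of −L dB): F_i = 10^(NF_i/10), G_i = 10^(G_i,dB/10)
  Stage 1: F_1 = 10^(0.407/10) = 1.098, G_1 = 10^(−0.407/10) = 0.9105
  Stage 2: F_2 = 10^(9.64/10) = 9.204, G_2 = 10^(−7.56/10) = 0.1754
  Stage 3: F_3 = 10^(4.87/10) = 3.069, G_3 = 10^(17.9/10) = 61.66
Friis cascade:
  F = 1.098 + (9.204 − 1)/0.9105 + (3.069 − 1)/0.1597 = 23.06
NF = 10 log₁₀(23.06) = 13.63 dB

13.63 dB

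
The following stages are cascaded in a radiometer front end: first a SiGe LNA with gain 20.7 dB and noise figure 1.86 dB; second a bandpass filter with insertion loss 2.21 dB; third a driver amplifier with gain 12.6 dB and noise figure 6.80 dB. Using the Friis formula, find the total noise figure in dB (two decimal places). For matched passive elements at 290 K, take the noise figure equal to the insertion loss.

2.02 dB

Convert to linear (a loss of L dB is a gain of −L dB): F_i = 10^(NF_i/10), G_i = 10^(G_i,dB/10)
  Stage 1: F_1 = 10^(1.86/10) = 1.535, G_1 = 10^(20.7/10) = 117.5
  Stage 2: F_2 = 10^(2.21/10) = 1.663, G_2 = 10^(−2.21/10) = 0.6012
  Stage 3: F_3 = 10^(6.80/10) = 4.786, G_3 = 10^(12.6/10) = 18.20
Friis cascade:
  F = 1.535 + (1.663 − 1)/117.5 + (4.786 − 1)/70.63 = 1.594
NF = 10 log₁₀(1.594) = 2.02 dB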